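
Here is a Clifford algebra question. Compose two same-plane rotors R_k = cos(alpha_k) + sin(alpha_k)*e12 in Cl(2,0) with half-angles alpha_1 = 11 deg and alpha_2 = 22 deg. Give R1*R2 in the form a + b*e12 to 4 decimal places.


Same-plane rotors commute and their half-angles add:
R1*R2 = cos(a1 + a2) + sin(a1 + a2)*e12.
a1 + a2 = 11 + 22 = 33 deg
cos(33 deg) = 0.8387
sin(33 deg) = 0.5446
R1*R2 = 0.8387 + 0.5446*e12


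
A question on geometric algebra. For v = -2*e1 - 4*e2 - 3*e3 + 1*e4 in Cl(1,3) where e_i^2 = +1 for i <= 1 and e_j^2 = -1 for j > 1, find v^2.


v^2 = sum of c_i^2 * e_i^2
Positive signature terms (e_i^2 = +1): (-2)^2 = 4
Negative signature terms (e_j^2 = -1): (-4)^2 + (-3)^2 + 1^2 = 26
v^2 = 4 - 26 = -22


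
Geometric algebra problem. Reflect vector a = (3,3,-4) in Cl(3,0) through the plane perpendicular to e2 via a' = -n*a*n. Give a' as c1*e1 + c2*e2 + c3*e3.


Reflection formula: a' = -n*a*n, with n = e2 (unit vector, n^2 = 1).
For reflection through hyperplane perp to e2:
The component along e2 flips sign, others stay.
a = (3, 3, -4)
a' = (3, -3, -4)
a' = 3*e1 - 3*e2 - 4*e3


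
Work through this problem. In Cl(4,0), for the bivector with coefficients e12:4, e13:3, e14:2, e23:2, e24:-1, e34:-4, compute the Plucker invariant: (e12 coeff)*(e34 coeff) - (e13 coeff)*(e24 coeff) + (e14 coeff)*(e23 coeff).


Plucker relation: af - be + cd
a*f = 4*(-4) = -16
b*e = 3*(-1) = -3
c*d = 2*2 = 4
af - be + cd = -16 - (-3) + 4
= -9


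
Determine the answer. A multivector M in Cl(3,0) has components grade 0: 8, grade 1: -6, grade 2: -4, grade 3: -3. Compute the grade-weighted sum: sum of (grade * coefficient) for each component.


Grade-weighted sum = sum of grade_k * coefficient_k
0*8 = 0
1*(-6) = -6
2*(-4) = -8
3*(-3) = -9
Total = 0 + (-6) + (-8) + (-9) = -23


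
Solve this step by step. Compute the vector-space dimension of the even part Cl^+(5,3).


Even subalgebra dimension = 2^(n-1)
n = 5 + 3 = 8
2^(8 - 1) = 2^7 = 128
Verification: sum of C(8,k) for even k = 1 + 28 + 70 + 28 + 1 = 128
Result = 128


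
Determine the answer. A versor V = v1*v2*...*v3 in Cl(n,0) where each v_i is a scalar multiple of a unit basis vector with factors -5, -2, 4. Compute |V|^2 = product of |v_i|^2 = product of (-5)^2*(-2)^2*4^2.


Each vector v_i has |v_i|^2 = s_i^2
Squared scales: (-5)^2 = 25, (-2)^2 = 4, 4^2 = 16
|V|^2 = 25 * 4 * 16
= 1600


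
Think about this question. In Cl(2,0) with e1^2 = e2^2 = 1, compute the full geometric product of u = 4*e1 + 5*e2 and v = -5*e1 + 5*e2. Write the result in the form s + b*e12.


Expand: (4*e1 + 5*e2)(-5*e1 + 5*e2)
= 4*(-5)*e1e1 + 4*5*e1e2 + 5*(-5)*e2e1 + 5*5*e2e2
Using e1^2 = e2^2 = 1, e2e1 = -e1e2:
Scalar part s = 4*(-5) + 5*5 = -20 + 25 = 5
Bivector part b = 4*5 - 5*(-5) = 20 - (-25) = 45
uv = 5 + 45*e12


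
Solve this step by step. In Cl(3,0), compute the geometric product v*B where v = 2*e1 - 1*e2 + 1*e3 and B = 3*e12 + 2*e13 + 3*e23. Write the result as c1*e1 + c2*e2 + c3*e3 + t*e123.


vB has grade-1 (vector) and grade-3 (trivector) parts: vB = (v _| B) + (v ^ B).
Vector part <vB>_1:
  e1: -v2*b12 - v3*b13 = -(-1)*(3) - (1)*(2) = 1
  e2: v1*b12 - v3*b23 = (2)*(3) - (1)*(3) = 3
  e3: v1*b13 + v2*b23 = (2)*(2) + (-1)*(3) = 1
Trivector part <vB>_3:
  e123: v1*b23 - v2*b13 + v3*b12 = (2)*(3) - (-1)*(2) + (1)*(3) = 11
vB = 1*e1 + 3*e2 + 1*e3 + 11*e123


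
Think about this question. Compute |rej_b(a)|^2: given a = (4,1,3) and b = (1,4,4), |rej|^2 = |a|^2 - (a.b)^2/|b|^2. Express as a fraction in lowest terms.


|a|^2 = 4^2 + 1^2 + 3^2 = 26
|b|^2 = 1^2 + 4^2 + 4^2 = 33
a . b = 4*1 + 1*4 + 3*4 = 20
(a.b)^2 = 20^2 = 400
|rej|^2 = 26 - 400/33
= (858 - 400)/33
= 458/33
In lowest terms: 458/33


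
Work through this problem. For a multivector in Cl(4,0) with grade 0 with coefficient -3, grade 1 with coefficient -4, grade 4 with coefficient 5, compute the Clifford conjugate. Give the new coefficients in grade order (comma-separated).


Clifford conjugate sign for grade k: (-1)^(k(k+1)/2)
Grade 0: (-1)^(0*1/2) = (-1)^0 = 1, coeff -3 -> -3
Grade 1: (-1)^(1*2/2) = (-1)^1 = -1, coeff -4 -> 4
Grade 4: (-1)^(4*5/2) = (-1)^10 = 1, coeff 5 -> 5
Conjugated coefficients: -3, 4, 5


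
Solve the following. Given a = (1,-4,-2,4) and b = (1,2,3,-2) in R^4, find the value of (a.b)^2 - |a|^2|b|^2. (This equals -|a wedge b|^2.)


a . b = 1*1 + (-4)*2 + (-2)*3 + 4*(-2)
= 1 + (-8) + (-6) + (-8) = -21
|a|^2 = 1^2 + (-4)^2 + (-2)^2 + 4^2 = 37
|b|^2 = 1^2 + 2^2 + 3^2 + (-2)^2 = 18
(a.b)^2 = (-21)^2 = 441
|a|^2 * |b|^2 = 37 * 18 = 666
Result = 441 - 666 = -225


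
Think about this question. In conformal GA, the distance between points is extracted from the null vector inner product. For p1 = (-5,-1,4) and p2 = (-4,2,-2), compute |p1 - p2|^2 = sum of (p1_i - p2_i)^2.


p1 - p2 = (-1, -3, 6)
|p1 - p2|^2 = (-1)^2 + (-3)^2 + 6^2
= 1 + 9 + 36
= 46


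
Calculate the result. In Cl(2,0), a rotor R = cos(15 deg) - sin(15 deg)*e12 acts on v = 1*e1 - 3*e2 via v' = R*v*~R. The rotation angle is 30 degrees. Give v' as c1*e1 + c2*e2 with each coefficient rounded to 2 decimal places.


Rotor R = cos(15deg) - sin(15deg)*e12
Rotation angle theta = 2 * 15 = 30 degrees
v' = R*v*~R rotates v by theta.
cos(30deg) = 0.8660, sin(30deg) = 0.5000
v'_1 = 1*cos(30deg) - (-3)*sin(30deg)
= 1*0.8660 - (-3)*0.5000
= 2.37
v'_2 = 1*sin(30deg) + (-3)*cos(30deg)
= 1*0.5000 + (-3)*0.8660
= -2.10
v' = 2.37*e1 - 2.10*e2


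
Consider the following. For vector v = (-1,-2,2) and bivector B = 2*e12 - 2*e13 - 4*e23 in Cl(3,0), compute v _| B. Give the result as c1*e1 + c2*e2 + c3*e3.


Left contraction v _| B = <vB>_1 (grade-1 part of the geometric product vB).
Using e1_|e12 = e2, e2_|e12 = -e1, e1_|e13 = e3, e3_|e13 = -e1, e2_|e23 = e3, e3_|e23 = -e2:
e1 coeff: -v2*b12 - v3*b13 = -(-2)*(2) - (2)*(-2) = 8
e2 coeff: v1*b12 - v3*b23 = (-1)*(2) - (2)*(-4) = 6
e3 coeff: v1*b13 + v2*b23 = (-1)*(-2) + (-2)*(-4) = 10
v _| B = 8*e1 + 6*e2 + 10*e3


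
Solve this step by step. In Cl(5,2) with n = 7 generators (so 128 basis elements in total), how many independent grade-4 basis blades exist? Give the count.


Number of grade-k basis blades in Cl(p,q) with n = p + q is C(n, k).
n = 5 + 2 = 7
C(7, 4) = 7! / (4! * 3!)
= 5040 / (24 * 6)
= 35


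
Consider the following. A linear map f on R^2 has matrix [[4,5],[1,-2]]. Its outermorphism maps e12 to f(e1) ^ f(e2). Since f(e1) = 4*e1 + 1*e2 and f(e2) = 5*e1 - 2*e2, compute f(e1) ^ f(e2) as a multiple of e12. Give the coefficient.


The outermorphism of a linear map f sends e1^e2 to f(e1)^f(e2).
f(e1) = 4*e1 + 1*e2
f(e2) = 5*e1 - 2*e2
f(e1) ^ f(e2) = (4*e1 + 1*e2) ^ (5*e1 - 2*e2)
= 4*(-2)*e12 + 1*5*e21
= (-8 - 5)*e12
= -13*e12
Coefficient = -13


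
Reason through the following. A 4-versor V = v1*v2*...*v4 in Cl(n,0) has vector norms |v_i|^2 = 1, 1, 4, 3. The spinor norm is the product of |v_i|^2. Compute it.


Spinor norm N(V) = |v1|^2 * |v2|^2 * ... * |v4|^2
= 1 * 1 * 4 * 3
Running product: 1, 1, 4, 12
N(V) = 12


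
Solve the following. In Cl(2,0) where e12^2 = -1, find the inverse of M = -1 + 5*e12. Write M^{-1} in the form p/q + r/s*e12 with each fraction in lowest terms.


M = -1 + 5*e12, where e12^2 = -1.
Since M commutes with its reverse ~M = a - b*e12, M * ~M = a^2 - b^2*e12^2 = a^2 + b^2.
So M^{-1} = ~M / (a^2 + b^2) = (a - b*e12)/(a^2 + b^2).
a^2 + b^2 = 1 + 25 = 26
Scalar part = -1/26 = -1/26
Bivector coeff = -5/26 = -5/26
M^{-1} = -1/26 - 5/26*e12


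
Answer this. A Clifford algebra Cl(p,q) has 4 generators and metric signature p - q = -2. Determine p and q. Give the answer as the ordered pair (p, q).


We need p + q = 4 and p - q = -2.
Adding: 2p = 4 + (-2) = 2, so p = 1.
Then q = 4 - 1 = 3.
(p, q) = (1, 3)


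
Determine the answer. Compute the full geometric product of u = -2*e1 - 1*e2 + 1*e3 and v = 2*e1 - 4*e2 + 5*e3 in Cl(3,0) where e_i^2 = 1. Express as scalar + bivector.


In Cl(3,0): e_i^2 = 1, e_ie_j = -e_je_i for i != j.
Scalar part = u . v = (-2)*2 + (-1)*(-4) + 1*5
= -4 + 4 + 5 = 5
e12 coeff = (-2)*(-4) - (-1)*2 = 8 - (-2) = 10
e13 coeff = (-2)*5 - 1*2 = -10 - 2 = -12
e23 coeff = (-1)*5 - 1*(-4) = -5 - (-4) = -1
uv = 5 + 10*e12 - 12*e13 - 1*e23


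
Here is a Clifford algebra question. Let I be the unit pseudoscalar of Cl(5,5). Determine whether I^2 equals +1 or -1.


The pseudoscalar I = e1...e_n (product of all n generators) of Cl(p,q) satisfies I^2 = (-1)^(q + n(n-1)/2).
p = 5, q = 5, n = p + q = 10
n(n-1)/2 = 10 * 9 / 2 = 45
Exponent = q + n(n-1)/2 = 5 + 45 = 50
I^2 = (-1)^50 = +1


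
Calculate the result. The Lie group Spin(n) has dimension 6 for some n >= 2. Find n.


dim Spin(n) = dim so(n) = n(n-1)/2.
Solve n(n-1)/2 = 6, i.e. n^2 - n - 12 = 0.
Discriminant = 1 + 8*6 = 49
n = (1 + sqrt(49))/2 = (1 + 7)/2 = 4


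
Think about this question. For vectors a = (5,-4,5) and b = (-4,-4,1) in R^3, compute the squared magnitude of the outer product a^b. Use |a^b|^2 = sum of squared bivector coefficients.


a wedge b = (a1*b2 - a2*b1)*e12 + (a1*b3 - a3*b1)*e13 + (a2*b3 - a3*b2)*e23
e12 coeff: 5*(-4) - (-4)*(-4) = -20 - 16 = -36
e13 coeff: 5*1 - 5*(-4) = 5 - (-20) = 25
e23 coeff: (-4)*1 - 5*(-4) = -4 - (-20) = 16
|a wedge b|^2 = (-36)^2 + 25^2 + 16^2
= 1296 + 625 + 256
= 2177


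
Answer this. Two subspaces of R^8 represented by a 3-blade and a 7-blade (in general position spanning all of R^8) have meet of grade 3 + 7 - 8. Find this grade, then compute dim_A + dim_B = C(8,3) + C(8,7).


Meet grade = grade(A) + grade(B) - n
= 3 + 7 - 8 = 2
C(8,3) = 56
C(8,7) = 8
dim_A + dim_B = 56 + 8 = 64


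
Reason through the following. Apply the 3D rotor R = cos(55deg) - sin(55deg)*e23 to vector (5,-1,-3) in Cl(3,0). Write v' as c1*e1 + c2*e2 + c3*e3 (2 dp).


Rotor R = cos(55deg) - sin(55deg)*e23
Rotation angle theta = 2 * 55 = 110 degrees in the e23 plane (e2 -> e3).
The component perpendicular to the plane (e1) is invariant: v'_1 = v1 = 5.00
cos(110deg) = -0.3420, sin(110deg) = 0.9397
v'_2 = v2*cos(theta) - v3*sin(theta) = -1*(-0.3420) - (-3)*0.9397 = 3.16
v'_3 = v2*sin(theta) + v3*cos(theta) = -1*0.9397 + (-3)*(-0.3420) = 0.09
v' = 5.00*e1 + 3.16*e2 + 0.09*e3


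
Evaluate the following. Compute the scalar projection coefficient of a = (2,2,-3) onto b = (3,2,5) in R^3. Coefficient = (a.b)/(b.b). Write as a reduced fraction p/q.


Projection coefficient = (a . b) / (b . b)
a . b = 2*3 + 2*2 + (-3)*5
= 6 + 4 + (-15) = -5
b . b = 3^2 + 2^2 + 5^2
= 9 + 4 + 25 = 38
Coefficient = -5/38
In lowest terms: -5/38


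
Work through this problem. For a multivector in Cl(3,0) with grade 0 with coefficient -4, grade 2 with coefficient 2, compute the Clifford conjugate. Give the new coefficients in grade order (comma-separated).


Clifford conjugate sign for grade k: (-1)^(k(k+1)/2)
Grade 0: (-1)^(0*1/2) = (-1)^0 = 1, coeff -4 -> -4
Grade 2: (-1)^(2*3/2) = (-1)^3 = -1, coeff 2 -> -2
Conjugated coefficients: -4, -2


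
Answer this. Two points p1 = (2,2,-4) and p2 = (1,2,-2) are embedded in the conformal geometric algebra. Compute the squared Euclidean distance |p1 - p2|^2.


p1 - p2 = (1, 0, -2)
|p1 - p2|^2 = 1^2 + 0^2 + (-2)^2
= 1 + 0 + 4
= 5


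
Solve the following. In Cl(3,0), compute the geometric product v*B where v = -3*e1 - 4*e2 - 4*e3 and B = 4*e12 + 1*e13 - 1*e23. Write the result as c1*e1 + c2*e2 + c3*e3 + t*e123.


vB has grade-1 (vector) and grade-3 (trivector) parts: vB = (v _| B) + (v ^ B).
Vector part <vB>_1:
  e1: -v2*b12 - v3*b13 = -(-4)*(4) - (-4)*(1) = 20
  e2: v1*b12 - v3*b23 = (-3)*(4) - (-4)*(-1) = -16
  e3: v1*b13 + v2*b23 = (-3)*(1) + (-4)*(-1) = 1
Trivector part <vB>_3:
  e123: v1*b23 - v2*b13 + v3*b12 = (-3)*(-1) - (-4)*(1) + (-4)*(4) = -9
vB = 20*e1 - 16*e2 + 1*e3 - 9*e123


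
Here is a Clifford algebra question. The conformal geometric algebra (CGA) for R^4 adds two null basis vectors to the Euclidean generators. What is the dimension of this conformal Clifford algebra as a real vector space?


The conformal model of R^4 uses Cl(5,1): the 4 Euclidean generators plus two extra orthogonal generators e+ (e+^2 = +1) and e- (e-^2 = -1), from which the null vectors e0, einf are built.
Number of generators m = 4 + 2 = 6.
dim Cl(p,q) = 2^m = 2^6 = 64


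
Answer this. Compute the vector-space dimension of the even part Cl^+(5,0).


Even subalgebra dimension = 2^(n-1)
n = 5 + 0 = 5
2^(5 - 1) = 2^4 = 16
Verification: sum of C(5,k) for even k = 1 + 10 + 5 = 16
Result = 16


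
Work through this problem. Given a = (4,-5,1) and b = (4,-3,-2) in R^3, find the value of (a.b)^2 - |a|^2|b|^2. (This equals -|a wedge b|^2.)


a . b = 4*4 + (-5)*(-3) + 1*(-2)
= 16 + 15 + (-2) = 29
|a|^2 = 4^2 + (-5)^2 + 1^2 = 42
|b|^2 = 4^2 + (-3)^2 + (-2)^2 = 29
(a.b)^2 = 29^2 = 841
|a|^2 * |b|^2 = 42 * 29 = 1218
Result = 841 - 1218 = -377


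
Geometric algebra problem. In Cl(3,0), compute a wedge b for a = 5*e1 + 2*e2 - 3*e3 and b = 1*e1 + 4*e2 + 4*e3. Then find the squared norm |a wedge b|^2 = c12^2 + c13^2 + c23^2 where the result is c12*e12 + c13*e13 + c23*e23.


a wedge b = (a1*b2 - a2*b1)*e12 + (a1*b3 - a3*b1)*e13 + (a2*b3 - a3*b2)*e23
e12 coeff: 5*4 - 2*1 = 20 - 2 = 18
e13 coeff: 5*4 - (-3)*1 = 20 - (-3) = 23
e23 coeff: 2*4 - (-3)*4 = 8 - (-12) = 20
|a wedge b|^2 = 18^2 + 23^2 + 20^2
= 324 + 529 + 400
= 1253


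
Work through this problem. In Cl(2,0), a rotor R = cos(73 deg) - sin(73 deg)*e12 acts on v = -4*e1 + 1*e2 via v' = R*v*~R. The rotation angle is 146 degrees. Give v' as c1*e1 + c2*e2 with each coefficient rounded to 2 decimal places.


Rotor R = cos(73deg) - sin(73deg)*e12
Rotation angle theta = 2 * 73 = 146 degrees
v' = R*v*~R rotates v by theta.
cos(146deg) = -0.8290, sin(146deg) = 0.5592
v'_1 = -4*cos(146deg) - 1*sin(146deg)
= -4*(-0.8290) - 1*0.5592
= 2.76
v'_2 = -4*sin(146deg) + 1*cos(146deg)
= -4*0.5592 + 1*(-0.8290)
= -3.07
v' = 2.76*e1 - 3.07*e2


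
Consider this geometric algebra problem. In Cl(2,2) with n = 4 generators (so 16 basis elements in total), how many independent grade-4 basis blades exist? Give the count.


Number of grade-k basis blades in Cl(p,q) with n = p + q is C(n, k).
n = 2 + 2 = 4
C(4, 4) = 4! / (4! * 0!)
= 24 / (24 * 1)
= 1


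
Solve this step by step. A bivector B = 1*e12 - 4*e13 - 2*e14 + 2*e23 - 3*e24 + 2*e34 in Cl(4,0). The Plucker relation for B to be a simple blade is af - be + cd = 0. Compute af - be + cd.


Plucker relation: af - be + cd
a*f = 1*2 = 2
b*e = (-4)*(-3) = 12
c*d = (-2)*2 = -4
af - be + cd = 2 - 12 + (-4)
= -14


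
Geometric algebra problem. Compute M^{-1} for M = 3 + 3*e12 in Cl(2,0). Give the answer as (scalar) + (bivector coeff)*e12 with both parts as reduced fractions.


M = 3 + 3*e12, where e12^2 = -1.
Since M commutes with its reverse ~M = a - b*e12, M * ~M = a^2 - b^2*e12^2 = a^2 + b^2.
So M^{-1} = ~M / (a^2 + b^2) = (a - b*e12)/(a^2 + b^2).
a^2 + b^2 = 9 + 9 = 18
Scalar part = 3/18 = 1/6
Bivector coeff = -3/18 = -1/6
M^{-1} = 1/6 - 1/6*e12


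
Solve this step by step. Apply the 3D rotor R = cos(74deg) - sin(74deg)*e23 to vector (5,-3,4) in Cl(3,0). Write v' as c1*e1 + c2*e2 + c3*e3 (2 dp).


Rotor R = cos(74deg) - sin(74deg)*e23
Rotation angle theta = 2 * 74 = 148 degrees in the e23 plane (e2 -> e3).
The component perpendicular to the plane (e1) is invariant: v'_1 = v1 = 5.00
cos(148deg) = -0.8480, sin(148deg) = 0.5299
v'_2 = v2*cos(theta) - v3*sin(theta) = -3*(-0.8480) - 4*0.5299 = 0.42
v'_3 = v2*sin(theta) + v3*cos(theta) = -3*0.5299 + 4*(-0.8480) = -4.98
v' = 5.00*e1 + 0.42*e2 - 4.98*e3


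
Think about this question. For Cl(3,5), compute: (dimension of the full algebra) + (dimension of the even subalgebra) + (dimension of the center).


n = 3 + 5 = 8
Total dim = 2^8 = 256
Even subalgebra dim = 2^7 = 128
n is even, so center dim = 1
Sum = 256 + 128 + 1 = 385


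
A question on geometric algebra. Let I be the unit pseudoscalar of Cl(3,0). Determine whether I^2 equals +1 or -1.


The pseudoscalar I = e1...e_n (product of all n generators) of Cl(p,q) satisfies I^2 = (-1)^(q + n(n-1)/2).
p = 3, q = 0, n = p + q = 3
n(n-1)/2 = 3 * 2 / 2 = 3
Exponent = q + n(n-1)/2 = 0 + 3 = 3
I^2 = (-1)^3 = -1


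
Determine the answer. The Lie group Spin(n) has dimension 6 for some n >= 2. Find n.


dim Spin(n) = dim so(n) = n(n-1)/2.
Solve n(n-1)/2 = 6, i.e. n^2 - n - 12 = 0.
Discriminant = 1 + 8*6 = 49
n = (1 + sqrt(49))/2 = (1 + 7)/2 = 4


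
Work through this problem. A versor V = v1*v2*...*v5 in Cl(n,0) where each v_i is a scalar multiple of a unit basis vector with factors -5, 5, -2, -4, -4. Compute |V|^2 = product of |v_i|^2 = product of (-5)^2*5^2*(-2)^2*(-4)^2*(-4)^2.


Each vector v_i has |v_i|^2 = s_i^2
Squared scales: (-5)^2 = 25, 5^2 = 25, (-2)^2 = 4, (-4)^2 = 16, (-4)^2 = 16
|V|^2 = 25 * 25 * 4 * 16 * 16
= 640000


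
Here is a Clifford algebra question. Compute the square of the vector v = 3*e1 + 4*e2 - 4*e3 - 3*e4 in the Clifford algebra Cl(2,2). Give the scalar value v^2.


v^2 = sum of c_i^2 * e_i^2
Positive signature terms (e_i^2 = +1): 3^2 + 4^2 = 25
Negative signature terms (e_j^2 = -1): (-4)^2 + (-3)^2 = 25
v^2 = 25 - 25 = 0


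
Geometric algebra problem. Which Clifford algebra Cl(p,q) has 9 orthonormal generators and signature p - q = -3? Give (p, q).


We need p + q = 9 and p - q = -3.
Adding: 2p = 9 + (-3) = 6, so p = 3.
Then q = 9 - 3 = 6.
(p, q) = (3, 6)


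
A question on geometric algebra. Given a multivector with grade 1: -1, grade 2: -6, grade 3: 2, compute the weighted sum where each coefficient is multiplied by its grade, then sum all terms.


Grade-weighted sum = sum of grade_k * coefficient_k
1*(-1) = -1
2*(-6) = -12
3*2 = 6
Total = -1 + (-12) + 6 = -7


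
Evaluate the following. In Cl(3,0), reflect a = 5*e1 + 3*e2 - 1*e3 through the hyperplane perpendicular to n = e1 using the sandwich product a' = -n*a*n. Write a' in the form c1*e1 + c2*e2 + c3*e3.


Reflection formula: a' = -n*a*n, with n = e1 (unit vector, n^2 = 1).
For reflection through hyperplane perp to e1:
The component along e1 flips sign, others stay.
a = (5, 3, -1)
a' = (-5, 3, -1)
a' = -5*e1 + 3*e2 - 1*e3


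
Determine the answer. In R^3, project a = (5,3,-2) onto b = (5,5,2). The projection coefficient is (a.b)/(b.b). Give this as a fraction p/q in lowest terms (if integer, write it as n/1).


Projection coefficient = (a . b) / (b . b)
a . b = 5*5 + 3*5 + (-2)*2
= 25 + 15 + (-4) = 36
b . b = 5^2 + 5^2 + 2^2
= 25 + 25 + 4 = 54
Coefficient = 36/54
In lowest terms: 2/3


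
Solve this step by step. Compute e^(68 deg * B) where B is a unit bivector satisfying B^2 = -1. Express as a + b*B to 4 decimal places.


For a unit bivector B with B^2 = -1, the exponential series gives
e^(theta*B) = cos(theta) + sin(theta)*B (the GA analogue of Euler's formula).
theta = 68 degrees = 1.186824 rad
cos(68 deg) = 0.3746
sin(68 deg) = 0.9272
exp(theta*B) = 0.3746 + 0.9272*B


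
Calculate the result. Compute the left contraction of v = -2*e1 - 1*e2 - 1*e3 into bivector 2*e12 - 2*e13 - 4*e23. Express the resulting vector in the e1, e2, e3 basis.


Left contraction v _| B = <vB>_1 (grade-1 part of the geometric product vB).
Using e1_|e12 = e2, e2_|e12 = -e1, e1_|e13 = e3, e3_|e13 = -e1, e2_|e23 = e3, e3_|e23 = -e2:
e1 coeff: -v2*b12 - v3*b13 = -(-1)*(2) - (-1)*(-2) = 0
e2 coeff: v1*b12 - v3*b23 = (-2)*(2) - (-1)*(-4) = -8
e3 coeff: v1*b13 + v2*b23 = (-2)*(-2) + (-1)*(-4) = 8
v _| B = 0*e1 - 8*e2 + 8*e3


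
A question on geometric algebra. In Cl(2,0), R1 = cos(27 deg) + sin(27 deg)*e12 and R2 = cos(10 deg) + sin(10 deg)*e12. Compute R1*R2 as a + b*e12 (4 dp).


Same-plane rotors commute and their half-angles add:
R1*R2 = cos(a1 + a2) + sin(a1 + a2)*e12.
a1 + a2 = 27 + 10 = 37 deg
cos(37 deg) = 0.7986
sin(37 deg) = 0.6018
R1*R2 = 0.7986 + 0.6018*e12


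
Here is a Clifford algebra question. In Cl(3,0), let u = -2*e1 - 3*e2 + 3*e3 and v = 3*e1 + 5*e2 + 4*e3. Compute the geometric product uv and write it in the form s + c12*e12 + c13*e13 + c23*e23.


In Cl(3,0): e_i^2 = 1, e_ie_j = -e_je_i for i != j.
Scalar part = u . v = (-2)*3 + (-3)*5 + 3*4
= -6 + (-15) + 12 = -9
e12 coeff = (-2)*5 - (-3)*3 = -10 - (-9) = -1
e13 coeff = (-2)*4 - 3*3 = -8 - 9 = -17
e23 coeff = (-3)*4 - 3*5 = -12 - 15 = -27
uv = -9 - 1*e12 - 17*e13 - 27*e23


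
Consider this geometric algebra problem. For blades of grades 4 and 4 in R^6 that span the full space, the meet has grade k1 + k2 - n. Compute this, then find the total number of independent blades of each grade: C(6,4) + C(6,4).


Meet grade = grade(A) + grade(B) - n
= 4 + 4 - 6 = 2
C(6,4) = 15
C(6,4) = 15
dim_A + dim_B = 15 + 15 = 30


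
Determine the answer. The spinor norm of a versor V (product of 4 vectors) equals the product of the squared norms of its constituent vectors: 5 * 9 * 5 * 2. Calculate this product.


Spinor norm N(V) = |v1|^2 * |v2|^2 * ... * |v4|^2
= 5 * 9 * 5 * 2
Running product: 5, 45, 225, 450
N(V) = 450


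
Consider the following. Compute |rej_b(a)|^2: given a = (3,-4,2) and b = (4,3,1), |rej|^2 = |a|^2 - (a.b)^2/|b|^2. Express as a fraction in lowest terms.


|a|^2 = 3^2 + (-4)^2 + 2^2 = 29
|b|^2 = 4^2 + 3^2 + 1^2 = 26
a . b = 3*4 + (-4)*3 + 2*1 = 2
(a.b)^2 = 2^2 = 4
|rej|^2 = 29 - 4/26
= (754 - 4)/26
= 750/26
In lowest terms: 375/13


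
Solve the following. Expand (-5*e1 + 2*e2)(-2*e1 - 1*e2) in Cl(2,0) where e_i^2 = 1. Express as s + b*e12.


Expand: (-5*e1 + 2*e2)(-2*e1 - 1*e2)
= (-5)*(-2)*e1e1 + (-5)*(-1)*e1e2 + 2*(-2)*e2e1 + 2*(-1)*e2e2
Using e1^2 = e2^2 = 1, e2e1 = -e1e2:
Scalar part s = (-5)*(-2) + 2*(-1) = 10 + (-2) = 8
Bivector part b = (-5)*(-1) - 2*(-2) = 5 - (-4) = 9
uv = 8 + 9*e12


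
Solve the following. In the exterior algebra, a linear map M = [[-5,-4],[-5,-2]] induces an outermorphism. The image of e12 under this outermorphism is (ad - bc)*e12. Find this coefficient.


The outermorphism of a linear map f sends e1^e2 to f(e1)^f(e2).
f(e1) = -5*e1 - 5*e2
f(e2) = -4*e1 - 2*e2
f(e1) ^ f(e2) = (-5*e1 - 5*e2) ^ (-4*e1 - 2*e2)
= (-5)*(-2)*e12 + (-5)*(-4)*e21
= (10 - 20)*e12
= -10*e12
Coefficient = -10


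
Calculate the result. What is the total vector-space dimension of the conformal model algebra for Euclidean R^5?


The conformal model of R^5 uses Cl(6,1): the 5 Euclidean generators plus two extra orthogonal generators e+ (e+^2 = +1) and e- (e-^2 = -1), from which the null vectors e0, einf are built.
Number of generators m = 5 + 2 = 7.
dim Cl(p,q) = 2^m = 2^7 = 128


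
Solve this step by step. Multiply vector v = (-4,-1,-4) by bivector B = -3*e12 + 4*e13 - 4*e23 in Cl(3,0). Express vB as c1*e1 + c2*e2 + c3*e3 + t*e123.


vB has grade-1 (vector) and grade-3 (trivector) parts: vB = (v _| B) + (v ^ B).
Vector part <vB>_1:
  e1: -v2*b12 - v3*b13 = -(-1)*(-3) - (-4)*(4) = 13
  e2: v1*b12 - v3*b23 = (-4)*(-3) - (-4)*(-4) = -4
  e3: v1*b13 + v2*b23 = (-4)*(4) + (-1)*(-4) = -12
Trivector part <vB>_3:
  e123: v1*b23 - v2*b13 + v3*b12 = (-4)*(-4) - (-1)*(4) + (-4)*(-3) = 32
vB = 13*e1 - 4*e2 - 12*e3 + 32*e123


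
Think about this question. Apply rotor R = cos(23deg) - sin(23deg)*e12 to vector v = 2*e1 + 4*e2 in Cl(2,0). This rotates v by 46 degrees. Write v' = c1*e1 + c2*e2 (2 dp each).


Rotor R = cos(23deg) - sin(23deg)*e12
Rotation angle theta = 2 * 23 = 46 degrees
v' = R*v*~R rotates v by theta.
cos(46deg) = 0.6947, sin(46deg) = 0.7193
v'_1 = 2*cos(46deg) - 4*sin(46deg)
= 2*0.6947 - 4*0.7193
= -1.49
v'_2 = 2*sin(46deg) + 4*cos(46deg)
= 2*0.7193 + 4*0.6947
= 4.22
v' = -1.49*e1 + 4.22*e2


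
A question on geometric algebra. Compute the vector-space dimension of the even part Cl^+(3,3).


Even subalgebra dimension = 2^(n-1)
n = 3 + 3 = 6
2^(6 - 1) = 2^5 = 32
Verification: sum of C(6,k) for even k = 1 + 15 + 15 + 1 = 32
Result = 32


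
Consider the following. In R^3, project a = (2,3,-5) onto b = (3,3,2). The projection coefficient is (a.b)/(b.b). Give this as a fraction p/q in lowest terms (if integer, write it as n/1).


Projection coefficient = (a . b) / (b . b)
a . b = 2*3 + 3*3 + (-5)*2
= 6 + 9 + (-10) = 5
b . b = 3^2 + 3^2 + 2^2
= 9 + 9 + 4 = 22
Coefficient = 5/22
In lowest terms: 5/22


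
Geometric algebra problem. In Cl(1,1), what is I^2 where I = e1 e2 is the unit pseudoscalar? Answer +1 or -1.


The pseudoscalar I = e1...e_n (product of all n generators) of Cl(p,q) satisfies I^2 = (-1)^(q + n(n-1)/2).
p = 1, q = 1, n = p + q = 2
n(n-1)/2 = 2 * 1 / 2 = 1
Exponent = q + n(n-1)/2 = 1 + 1 = 2
I^2 = (-1)^2 = +1


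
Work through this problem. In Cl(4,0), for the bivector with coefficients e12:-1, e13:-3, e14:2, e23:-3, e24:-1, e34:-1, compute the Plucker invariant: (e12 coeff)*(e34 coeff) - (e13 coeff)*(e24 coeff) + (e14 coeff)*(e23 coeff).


Plucker relation: af - be + cd
a*f = (-1)*(-1) = 1
b*e = (-3)*(-1) = 3
c*d = 2*(-3) = -6
af - be + cd = 1 - 3 + (-6)
= -8


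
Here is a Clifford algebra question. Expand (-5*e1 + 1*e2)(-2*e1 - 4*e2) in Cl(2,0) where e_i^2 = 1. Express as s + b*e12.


Expand: (-5*e1 + 1*e2)(-2*e1 - 4*e2)
= (-5)*(-2)*e1e1 + (-5)*(-4)*e1e2 + 1*(-2)*e2e1 + 1*(-4)*e2e2
Using e1^2 = e2^2 = 1, e2e1 = -e1e2:
Scalar part s = (-5)*(-2) + 1*(-4) = 10 + (-4) = 6
Bivector part b = (-5)*(-4) - 1*(-2) = 20 - (-2) = 22
uv = 6 + 22*e12


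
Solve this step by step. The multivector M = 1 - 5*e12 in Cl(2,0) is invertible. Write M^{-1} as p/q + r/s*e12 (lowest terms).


M = 1 - 5*e12, where e12^2 = -1.
Since M commutes with its reverse ~M = a - b*e12, M * ~M = a^2 - b^2*e12^2 = a^2 + b^2.
So M^{-1} = ~M / (a^2 + b^2) = (a - b*e12)/(a^2 + b^2).
a^2 + b^2 = 1 + 25 = 26
Scalar part = 1/26 = 1/26
Bivector coeff = 5/26 = 5/26
M^{-1} = 1/26 + 5/26*e12


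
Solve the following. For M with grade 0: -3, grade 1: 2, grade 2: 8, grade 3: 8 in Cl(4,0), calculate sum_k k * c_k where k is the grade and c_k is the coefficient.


Grade-weighted sum = sum of grade_k * coefficient_k
0*(-3) = 0
1*2 = 2
2*8 = 16
3*8 = 24
Total = 0 + 2 + 16 + 24 = 42


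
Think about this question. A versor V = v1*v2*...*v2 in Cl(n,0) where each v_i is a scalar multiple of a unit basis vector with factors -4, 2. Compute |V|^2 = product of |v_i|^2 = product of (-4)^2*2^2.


Each vector v_i has |v_i|^2 = s_i^2
Squared scales: (-4)^2 = 16, 2^2 = 4
|V|^2 = 16 * 4
= 64


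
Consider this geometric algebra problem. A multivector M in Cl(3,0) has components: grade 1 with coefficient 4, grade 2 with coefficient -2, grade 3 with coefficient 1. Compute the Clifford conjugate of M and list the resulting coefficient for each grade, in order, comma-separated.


Clifford conjugate sign for grade k: (-1)^(k(k+1)/2)
Grade 1: (-1)^(1*2/2) = (-1)^1 = -1, coeff 4 -> -4
Grade 2: (-1)^(2*3/2) = (-1)^3 = -1, coeff -2 -> 2
Grade 3: (-1)^(3*4/2) = (-1)^6 = 1, coeff 1 -> 1
Conjugated coefficients: -4, 2, 1


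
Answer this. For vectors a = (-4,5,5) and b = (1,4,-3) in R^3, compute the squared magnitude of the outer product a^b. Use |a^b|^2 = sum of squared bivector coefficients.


a wedge b = (a1*b2 - a2*b1)*e12 + (a1*b3 - a3*b1)*e13 + (a2*b3 - a3*b2)*e23
e12 coeff: (-4)*4 - 5*1 = -16 - 5 = -21
e13 coeff: (-4)*(-3) - 5*1 = 12 - 5 = 7
e23 coeff: 5*(-3) - 5*4 = -15 - 20 = -35
|a wedge b|^2 = (-21)^2 + 7^2 + (-35)^2
= 441 + 49 + 1225
= 1715


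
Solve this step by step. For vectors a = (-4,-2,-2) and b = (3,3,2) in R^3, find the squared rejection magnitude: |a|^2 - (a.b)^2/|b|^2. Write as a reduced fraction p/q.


|a|^2 = (-4)^2 + (-2)^2 + (-2)^2 = 24
|b|^2 = 3^2 + 3^2 + 2^2 = 22
a . b = (-4)*3 + (-2)*3 + (-2)*2 = -22
(a.b)^2 = (-22)^2 = 484
|rej|^2 = 24 - 484/22
= (528 - 484)/22
= 44/22
In lowest terms: 2/1


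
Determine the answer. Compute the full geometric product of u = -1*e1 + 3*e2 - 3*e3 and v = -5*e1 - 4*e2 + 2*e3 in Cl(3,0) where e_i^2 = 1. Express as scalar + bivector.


In Cl(3,0): e_i^2 = 1, e_ie_j = -e_je_i for i != j.
Scalar part = u . v = (-1)*(-5) + 3*(-4) + (-3)*2
= 5 + (-12) + (-6) = -13
e12 coeff = (-1)*(-4) - 3*(-5) = 4 - (-15) = 19
e13 coeff = (-1)*2 - (-3)*(-5) = -2 - 15 = -17
e23 coeff = 3*2 - (-3)*(-4) = 6 - 12 = -6
uv = -13 + 19*e12 - 17*e13 - 6*e23


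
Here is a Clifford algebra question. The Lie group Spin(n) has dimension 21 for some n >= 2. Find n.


dim Spin(n) = dim so(n) = n(n-1)/2.
Solve n(n-1)/2 = 21, i.e. n^2 - n - 42 = 0.
Discriminant = 1 + 8*21 = 169
n = (1 + sqrt(169))/2 = (1 + 13)/2 = 7


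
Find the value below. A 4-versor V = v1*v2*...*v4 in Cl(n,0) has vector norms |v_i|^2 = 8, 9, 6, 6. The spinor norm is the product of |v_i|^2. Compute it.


Spinor norm N(V) = |v1|^2 * |v2|^2 * ... * |v4|^2
= 8 * 9 * 6 * 6
Running product: 8, 72, 432, 2592
N(V) = 2592


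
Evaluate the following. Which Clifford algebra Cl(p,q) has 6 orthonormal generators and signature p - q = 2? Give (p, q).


We need p + q = 6 and p - q = 2.
Adding: 2p = 6 + 2 = 8, so p = 4.
Then q = 6 - 4 = 2.
(p, q) = (4, 2)


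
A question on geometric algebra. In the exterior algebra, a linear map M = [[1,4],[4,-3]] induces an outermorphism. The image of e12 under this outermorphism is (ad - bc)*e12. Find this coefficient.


The outermorphism of a linear map f sends e1^e2 to f(e1)^f(e2).
f(e1) = 1*e1 + 4*e2
f(e2) = 4*e1 - 3*e2
f(e1) ^ f(e2) = (1*e1 + 4*e2) ^ (4*e1 - 3*e2)
= 1*(-3)*e12 + 4*4*e21
= (-3 - 16)*e12
= -19*e12
Coefficient = -19


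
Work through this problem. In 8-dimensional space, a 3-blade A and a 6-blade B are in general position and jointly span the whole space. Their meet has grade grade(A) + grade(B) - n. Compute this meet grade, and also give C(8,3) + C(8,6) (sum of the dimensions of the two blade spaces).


Meet grade = grade(A) + grade(B) - n
= 3 + 6 - 8 = 1
C(8,3) = 56
C(8,6) = 28
dim_A + dim_B = 56 + 28 = 84


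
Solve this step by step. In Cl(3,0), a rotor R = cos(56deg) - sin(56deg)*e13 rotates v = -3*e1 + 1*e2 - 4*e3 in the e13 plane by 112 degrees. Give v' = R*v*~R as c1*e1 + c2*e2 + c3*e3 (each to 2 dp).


Rotor R = cos(56deg) - sin(56deg)*e13
Rotation angle theta = 2 * 56 = 112 degrees in the e13 plane (e1 -> e3).
The component perpendicular to the plane (e2) is invariant: v'_2 = v2 = 1.00
cos(112deg) = -0.3746, sin(112deg) = 0.9272
v'_1 = v1*cos(theta) - v3*sin(theta) = -3*(-0.3746) - (-4)*0.9272 = 4.83
v'_3 = v1*sin(theta) + v3*cos(theta) = -3*0.9272 + (-4)*(-0.3746) = -1.28
v' = 4.83*e1 + 1.00*e2 - 1.28*e3


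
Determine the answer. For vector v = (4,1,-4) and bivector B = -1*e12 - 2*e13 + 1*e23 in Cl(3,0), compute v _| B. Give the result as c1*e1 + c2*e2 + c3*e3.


Left contraction v _| B = <vB>_1 (grade-1 part of the geometric product vB).
Using e1_|e12 = e2, e2_|e12 = -e1, e1_|e13 = e3, e3_|e13 = -e1, e2_|e23 = e3, e3_|e23 = -e2:
e1 coeff: -v2*b12 - v3*b13 = -(1)*(-1) - (-4)*(-2) = -7
e2 coeff: v1*b12 - v3*b23 = (4)*(-1) - (-4)*(1) = 0
e3 coeff: v1*b13 + v2*b23 = (4)*(-2) + (1)*(1) = -7
v _| B = -7*e1 + 0*e2 - 7*e3


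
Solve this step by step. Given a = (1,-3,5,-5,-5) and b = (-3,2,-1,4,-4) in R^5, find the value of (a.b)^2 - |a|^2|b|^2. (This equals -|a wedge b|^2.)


a . b = 1*(-3) + (-3)*2 + 5*(-1) + (-5)*4 + (-5)*(-4)
= -3 + (-6) + (-5) + (-20) + 20 = -14
|a|^2 = 1^2 + (-3)^2 + 5^2 + (-5)^2 + (-5)^2 = 85
|b|^2 = (-3)^2 + 2^2 + (-1)^2 + 4^2 + (-4)^2 = 46
(a.b)^2 = (-14)^2 = 196
|a|^2 * |b|^2 = 85 * 46 = 3910
Result = 196 - 3910 = -3714


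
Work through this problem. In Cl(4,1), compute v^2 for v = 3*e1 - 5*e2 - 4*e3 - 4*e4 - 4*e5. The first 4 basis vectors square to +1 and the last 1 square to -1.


v^2 = sum of c_i^2 * e_i^2
Positive signature terms (e_i^2 = +1): 3^2 + (-5)^2 + (-4)^2 + (-4)^2 = 66
Negative signature terms (e_j^2 = -1): (-4)^2 = 16
v^2 = 66 - 16 = 50


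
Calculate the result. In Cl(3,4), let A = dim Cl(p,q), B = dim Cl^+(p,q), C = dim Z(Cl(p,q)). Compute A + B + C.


n = 3 + 4 = 7
Total dim = 2^7 = 128
Even subalgebra dim = 2^6 = 64
n is odd, so center dim = 2
Sum = 128 + 64 + 2 = 194


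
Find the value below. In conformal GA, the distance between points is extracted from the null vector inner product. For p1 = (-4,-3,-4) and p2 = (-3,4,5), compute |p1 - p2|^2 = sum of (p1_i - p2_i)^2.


p1 - p2 = (-1, -7, -9)
|p1 - p2|^2 = (-1)^2 + (-7)^2 + (-9)^2
= 1 + 49 + 81
= 131


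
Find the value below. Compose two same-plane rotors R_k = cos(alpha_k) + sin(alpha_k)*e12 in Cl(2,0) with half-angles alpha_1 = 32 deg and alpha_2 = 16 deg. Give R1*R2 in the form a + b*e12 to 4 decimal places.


Same-plane rotors commute and their half-angles add:
R1*R2 = cos(a1 + a2) + sin(a1 + a2)*e12.
a1 + a2 = 32 + 16 = 48 deg
cos(48 deg) = 0.6691
sin(48 deg) = 0.7431
R1*R2 = 0.6691 + 0.7431*e12


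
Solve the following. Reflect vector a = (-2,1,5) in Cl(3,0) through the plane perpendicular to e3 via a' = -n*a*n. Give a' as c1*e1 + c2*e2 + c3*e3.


Reflection formula: a' = -n*a*n, with n = e3 (unit vector, n^2 = 1).
For reflection through hyperplane perp to e3:
The component along e3 flips sign, others stay.
a = (-2, 1, 5)
a' = (-2, 1, -5)
a' = -2*e1 + 1*e2 - 5*e3


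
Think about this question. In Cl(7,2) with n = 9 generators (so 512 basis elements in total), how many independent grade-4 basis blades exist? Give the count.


Number of grade-k basis blades in Cl(p,q) with n = p + q is C(n, k).
n = 7 + 2 = 9
C(9, 4) = 9! / (4! * 5!)
= 362880 / (24 * 120)
= 126


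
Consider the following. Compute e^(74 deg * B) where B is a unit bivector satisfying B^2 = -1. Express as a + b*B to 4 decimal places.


For a unit bivector B with B^2 = -1, the exponential series gives
e^(theta*B) = cos(theta) + sin(theta)*B (the GA analogue of Euler's formula).
theta = 74 degrees = 1.291544 rad
cos(74 deg) = 0.2756
sin(74 deg) = 0.9613
exp(theta*B) = 0.2756 + 0.9613*B


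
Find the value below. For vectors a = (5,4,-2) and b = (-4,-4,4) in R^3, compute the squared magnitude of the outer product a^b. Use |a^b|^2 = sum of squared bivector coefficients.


a wedge b = (a1*b2 - a2*b1)*e12 + (a1*b3 - a3*b1)*e13 + (a2*b3 - a3*b2)*e23
e12 coeff: 5*(-4) - 4*(-4) = -20 - (-16) = -4
e13 coeff: 5*4 - (-2)*(-4) = 20 - 8 = 12
e23 coeff: 4*4 - (-2)*(-4) = 16 - 8 = 8
|a wedge b|^2 = (-4)^2 + 12^2 + 8^2
= 16 + 144 + 64
= 224


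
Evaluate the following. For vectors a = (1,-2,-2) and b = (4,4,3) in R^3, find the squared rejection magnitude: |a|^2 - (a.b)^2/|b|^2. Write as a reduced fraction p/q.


|a|^2 = 1^2 + (-2)^2 + (-2)^2 = 9
|b|^2 = 4^2 + 4^2 + 3^2 = 41
a . b = 1*4 + (-2)*4 + (-2)*3 = -10
(a.b)^2 = (-10)^2 = 100
|rej|^2 = 9 - 100/41
= (369 - 100)/41
= 269/41
In lowest terms: 269/41


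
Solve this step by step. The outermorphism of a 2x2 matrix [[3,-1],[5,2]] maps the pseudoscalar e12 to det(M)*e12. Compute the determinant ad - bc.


The outermorphism of a linear map f sends e1^e2 to f(e1)^f(e2).
f(e1) = 3*e1 + 5*e2
f(e2) = -1*e1 + 2*e2
f(e1) ^ f(e2) = (3*e1 + 5*e2) ^ (-1*e1 + 2*e2)
= 3*2*e12 + 5*(-1)*e21
= (6 - (-5))*e12
= 11*e12
Coefficient = 11


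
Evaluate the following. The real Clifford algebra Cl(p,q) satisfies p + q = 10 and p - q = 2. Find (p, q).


We need p + q = 10 and p - q = 2.
Adding: 2p = 10 + 2 = 12, so p = 6.
Then q = 10 - 6 = 4.
(p, q) = (6, 4)


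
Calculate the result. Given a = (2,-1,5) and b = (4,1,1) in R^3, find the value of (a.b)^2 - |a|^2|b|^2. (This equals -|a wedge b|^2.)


a . b = 2*4 + (-1)*1 + 5*1
= 8 + (-1) + 5 = 12
|a|^2 = 2^2 + (-1)^2 + 5^2 = 30
|b|^2 = 4^2 + 1^2 + 1^2 = 18
(a.b)^2 = 12^2 = 144
|a|^2 * |b|^2 = 30 * 18 = 540
Result = 144 - 540 = -396


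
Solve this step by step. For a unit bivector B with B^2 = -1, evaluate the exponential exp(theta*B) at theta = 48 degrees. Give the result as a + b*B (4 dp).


For a unit bivector B with B^2 = -1, the exponential series gives
e^(theta*B) = cos(theta) + sin(theta)*B (the GA analogue of Euler's formula).
theta = 48 degrees = 0.837758 rad
cos(48 deg) = 0.6691
sin(48 deg) = 0.7431
exp(theta*B) = 0.6691 + 0.7431*B


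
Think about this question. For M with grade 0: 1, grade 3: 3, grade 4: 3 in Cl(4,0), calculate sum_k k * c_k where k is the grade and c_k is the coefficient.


Grade-weighted sum = sum of grade_k * coefficient_k
0*1 = 0
3*3 = 9
4*3 = 12
Total = 0 + 9 + 12 = 21


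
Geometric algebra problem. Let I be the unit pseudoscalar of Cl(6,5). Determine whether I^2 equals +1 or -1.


The pseudoscalar I = e1...e_n (product of all n generators) of Cl(p,q) satisfies I^2 = (-1)^(q + n(n-1)/2).
p = 6, q = 5, n = p + q = 11
n(n-1)/2 = 11 * 10 / 2 = 55
Exponent = q + n(n-1)/2 = 5 + 55 = 60
I^2 = (-1)^60 = +1


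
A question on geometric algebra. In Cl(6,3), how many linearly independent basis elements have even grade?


Even subalgebra dimension = 2^(n-1)
n = 6 + 3 = 9
2^(9 - 1) = 2^8 = 256
Verification: sum of C(9,k) for even k = 1 + 36 + 126 + 84 + 9 = 256
Result = 256


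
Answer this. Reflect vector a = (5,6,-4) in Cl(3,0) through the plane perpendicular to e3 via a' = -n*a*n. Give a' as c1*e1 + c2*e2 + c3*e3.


Reflection formula: a' = -n*a*n, with n = e3 (unit vector, n^2 = 1).
For reflection through hyperplane perp to e3:
The component along e3 flips sign, others stay.
a = (5, 6, -4)
a' = (5, 6, 4)
a' = 5*e1 + 6*e2 + 4*e3


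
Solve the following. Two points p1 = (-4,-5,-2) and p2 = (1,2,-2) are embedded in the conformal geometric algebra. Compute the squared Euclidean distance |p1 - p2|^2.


p1 - p2 = (-5, -7, 0)
|p1 - p2|^2 = (-5)^2 + (-7)^2 + 0^2
= 25 + 49 + 0
= 74


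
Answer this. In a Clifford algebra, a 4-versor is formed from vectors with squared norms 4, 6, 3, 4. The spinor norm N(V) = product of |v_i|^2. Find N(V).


Spinor norm N(V) = |v1|^2 * |v2|^2 * ... * |v4|^2
= 4 * 6 * 3 * 4
Running product: 4, 24, 72, 288
N(V) = 288


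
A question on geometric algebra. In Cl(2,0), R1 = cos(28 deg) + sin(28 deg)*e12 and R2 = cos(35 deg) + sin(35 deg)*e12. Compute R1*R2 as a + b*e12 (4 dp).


Same-plane rotors commute and their half-angles add:
R1*R2 = cos(a1 + a2) + sin(a1 + a2)*e12.
a1 + a2 = 28 + 35 = 63 deg
cos(63 deg) = 0.4540
sin(63 deg) = 0.8910
R1*R2 = 0.4540 + 0.8910*e12


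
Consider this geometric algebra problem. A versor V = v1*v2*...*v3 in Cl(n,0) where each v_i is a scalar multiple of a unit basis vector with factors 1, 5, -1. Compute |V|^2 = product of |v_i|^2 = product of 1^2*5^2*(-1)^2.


Each vector v_i has |v_i|^2 = s_i^2
Squared scales: 1^2 = 1, 5^2 = 25, (-1)^2 = 1
|V|^2 = 1 * 25 * 1
= 25


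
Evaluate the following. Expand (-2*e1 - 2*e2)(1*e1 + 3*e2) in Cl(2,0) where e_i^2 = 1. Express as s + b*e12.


Expand: (-2*e1 - 2*e2)(1*e1 + 3*e2)
= (-2)*1*e1e1 + (-2)*3*e1e2 + (-2)*1*e2e1 + (-2)*3*e2e2
Using e1^2 = e2^2 = 1, e2e1 = -e1e2:
Scalar part s = (-2)*1 + (-2)*3 = -2 + (-6) = -8
Bivector part b = (-2)*3 - (-2)*1 = -6 - (-2) = -4
uv = -8 - 4*e12


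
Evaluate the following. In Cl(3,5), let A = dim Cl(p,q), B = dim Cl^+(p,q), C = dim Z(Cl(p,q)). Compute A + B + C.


n = 3 + 5 = 8
Total dim = 2^8 = 256
Even subalgebra dim = 2^7 = 128
n is even, so center dim = 1
Sum = 256 + 128 + 1 = 385


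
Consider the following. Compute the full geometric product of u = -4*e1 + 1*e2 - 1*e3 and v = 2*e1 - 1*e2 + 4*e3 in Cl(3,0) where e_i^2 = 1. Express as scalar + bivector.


In Cl(3,0): e_i^2 = 1, e_ie_j = -e_je_i for i != j.
Scalar part = u . v = (-4)*2 + 1*(-1) + (-1)*4
= -8 + (-1) + (-4) = -13
e12 coeff = (-4)*(-1) - 1*2 = 4 - 2 = 2
e13 coeff = (-4)*4 - (-1)*2 = -16 - (-2) = -14
e23 coeff = 1*4 - (-1)*(-1) = 4 - 1 = 3
uv = -13 + 2*e12 - 14*e13 + 3*e23


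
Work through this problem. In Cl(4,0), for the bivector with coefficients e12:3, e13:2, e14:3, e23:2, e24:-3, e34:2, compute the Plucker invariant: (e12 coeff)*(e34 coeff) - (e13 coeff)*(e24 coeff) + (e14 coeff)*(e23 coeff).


Plucker relation: af - be + cd
a*f = 3*2 = 6
b*e = 2*(-3) = -6
c*d = 3*2 = 6
af - be + cd = 6 - (-6) + 6
= 18


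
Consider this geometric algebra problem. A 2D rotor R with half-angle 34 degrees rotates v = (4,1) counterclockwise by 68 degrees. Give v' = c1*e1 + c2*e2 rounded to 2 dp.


Rotor R = cos(34deg) - sin(34deg)*e12
Rotation angle theta = 2 * 34 = 68 degrees
v' = R*v*~R rotates v by theta.
cos(68deg) = 0.3746, sin(68deg) = 0.9272
v'_1 = 4*cos(68deg) - 1*sin(68deg)
= 4*0.3746 - 1*0.9272
= 0.57
v'_2 = 4*sin(68deg) + 1*cos(68deg)
= 4*0.9272 + 1*0.3746
= 4.08
v' = 0.57*e1 + 4.08*e2
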